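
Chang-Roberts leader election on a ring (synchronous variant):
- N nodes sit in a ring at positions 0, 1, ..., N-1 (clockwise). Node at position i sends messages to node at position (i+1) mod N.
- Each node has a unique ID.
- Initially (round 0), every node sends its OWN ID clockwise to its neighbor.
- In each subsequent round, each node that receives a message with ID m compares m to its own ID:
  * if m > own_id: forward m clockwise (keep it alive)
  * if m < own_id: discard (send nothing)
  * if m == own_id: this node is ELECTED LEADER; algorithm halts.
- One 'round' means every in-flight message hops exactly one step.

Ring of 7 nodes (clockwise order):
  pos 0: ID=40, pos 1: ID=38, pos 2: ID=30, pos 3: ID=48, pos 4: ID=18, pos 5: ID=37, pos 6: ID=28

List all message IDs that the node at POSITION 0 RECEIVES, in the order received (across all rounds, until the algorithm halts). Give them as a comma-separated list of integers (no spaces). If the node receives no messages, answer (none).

Round 1: pos1(id38) recv 40: fwd; pos2(id30) recv 38: fwd; pos3(id48) recv 30: drop; pos4(id18) recv 48: fwd; pos5(id37) recv 18: drop; pos6(id28) recv 37: fwd; pos0(id40) recv 28: drop
Round 2: pos2(id30) recv 40: fwd; pos3(id48) recv 38: drop; pos5(id37) recv 48: fwd; pos0(id40) recv 37: drop
Round 3: pos3(id48) recv 40: drop; pos6(id28) recv 48: fwd
Round 4: pos0(id40) recv 48: fwd
Round 5: pos1(id38) recv 48: fwd
Round 6: pos2(id30) recv 48: fwd
Round 7: pos3(id48) recv 48: ELECTED

Answer: 28,37,48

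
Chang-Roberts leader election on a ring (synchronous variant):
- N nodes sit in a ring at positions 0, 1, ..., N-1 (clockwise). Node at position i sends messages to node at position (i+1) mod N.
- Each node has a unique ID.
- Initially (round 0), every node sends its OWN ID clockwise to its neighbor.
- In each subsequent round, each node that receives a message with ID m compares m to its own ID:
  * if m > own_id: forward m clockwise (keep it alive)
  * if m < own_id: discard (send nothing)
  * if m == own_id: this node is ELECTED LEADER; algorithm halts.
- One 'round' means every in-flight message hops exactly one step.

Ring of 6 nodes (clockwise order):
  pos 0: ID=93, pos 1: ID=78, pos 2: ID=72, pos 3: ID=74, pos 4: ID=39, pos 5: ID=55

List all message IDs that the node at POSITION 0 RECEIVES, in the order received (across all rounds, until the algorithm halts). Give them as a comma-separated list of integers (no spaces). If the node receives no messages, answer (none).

Answer: 55,74,78,93

Derivation:
Round 1: pos1(id78) recv 93: fwd; pos2(id72) recv 78: fwd; pos3(id74) recv 72: drop; pos4(id39) recv 74: fwd; pos5(id55) recv 39: drop; pos0(id93) recv 55: drop
Round 2: pos2(id72) recv 93: fwd; pos3(id74) recv 78: fwd; pos5(id55) recv 74: fwd
Round 3: pos3(id74) recv 93: fwd; pos4(id39) recv 78: fwd; pos0(id93) recv 74: drop
Round 4: pos4(id39) recv 93: fwd; pos5(id55) recv 78: fwd
Round 5: pos5(id55) recv 93: fwd; pos0(id93) recv 78: drop
Round 6: pos0(id93) recv 93: ELECTED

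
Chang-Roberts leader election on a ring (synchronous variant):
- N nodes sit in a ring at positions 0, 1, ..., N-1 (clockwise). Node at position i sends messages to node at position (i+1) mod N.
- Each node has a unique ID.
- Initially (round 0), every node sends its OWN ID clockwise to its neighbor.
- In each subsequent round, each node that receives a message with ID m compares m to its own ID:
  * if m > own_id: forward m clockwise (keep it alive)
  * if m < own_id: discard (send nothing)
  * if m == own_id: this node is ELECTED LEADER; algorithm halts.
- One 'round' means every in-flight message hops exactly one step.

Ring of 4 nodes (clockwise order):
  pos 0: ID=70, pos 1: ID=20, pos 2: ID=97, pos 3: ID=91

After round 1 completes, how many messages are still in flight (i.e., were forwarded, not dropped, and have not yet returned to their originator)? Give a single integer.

Answer: 3

Derivation:
Round 1: pos1(id20) recv 70: fwd; pos2(id97) recv 20: drop; pos3(id91) recv 97: fwd; pos0(id70) recv 91: fwd
After round 1: 3 messages still in flight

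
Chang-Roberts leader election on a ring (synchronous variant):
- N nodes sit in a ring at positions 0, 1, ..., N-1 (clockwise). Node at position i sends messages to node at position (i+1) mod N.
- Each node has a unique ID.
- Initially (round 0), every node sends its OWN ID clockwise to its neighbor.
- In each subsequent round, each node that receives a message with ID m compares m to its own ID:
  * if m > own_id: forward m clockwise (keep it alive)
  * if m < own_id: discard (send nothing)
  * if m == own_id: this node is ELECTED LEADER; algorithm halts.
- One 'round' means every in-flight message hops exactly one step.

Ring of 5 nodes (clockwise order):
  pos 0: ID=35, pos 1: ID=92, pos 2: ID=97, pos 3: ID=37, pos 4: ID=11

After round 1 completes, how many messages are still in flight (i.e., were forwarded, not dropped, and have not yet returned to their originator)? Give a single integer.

Answer: 2

Derivation:
Round 1: pos1(id92) recv 35: drop; pos2(id97) recv 92: drop; pos3(id37) recv 97: fwd; pos4(id11) recv 37: fwd; pos0(id35) recv 11: drop
After round 1: 2 messages still in flight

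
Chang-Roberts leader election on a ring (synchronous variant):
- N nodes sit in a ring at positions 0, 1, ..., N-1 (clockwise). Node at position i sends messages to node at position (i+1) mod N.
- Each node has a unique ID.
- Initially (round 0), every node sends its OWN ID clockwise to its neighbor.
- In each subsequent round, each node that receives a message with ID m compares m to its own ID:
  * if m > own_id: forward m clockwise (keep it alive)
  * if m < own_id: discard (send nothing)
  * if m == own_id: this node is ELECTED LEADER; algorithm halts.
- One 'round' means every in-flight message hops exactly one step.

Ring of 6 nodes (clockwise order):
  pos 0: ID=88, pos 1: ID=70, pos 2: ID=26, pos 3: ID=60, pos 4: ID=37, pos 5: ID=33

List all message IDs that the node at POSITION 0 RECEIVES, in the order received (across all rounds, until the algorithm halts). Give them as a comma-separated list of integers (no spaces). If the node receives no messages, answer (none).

Round 1: pos1(id70) recv 88: fwd; pos2(id26) recv 70: fwd; pos3(id60) recv 26: drop; pos4(id37) recv 60: fwd; pos5(id33) recv 37: fwd; pos0(id88) recv 33: drop
Round 2: pos2(id26) recv 88: fwd; pos3(id60) recv 70: fwd; pos5(id33) recv 60: fwd; pos0(id88) recv 37: drop
Round 3: pos3(id60) recv 88: fwd; pos4(id37) recv 70: fwd; pos0(id88) recv 60: drop
Round 4: pos4(id37) recv 88: fwd; pos5(id33) recv 70: fwd
Round 5: pos5(id33) recv 88: fwd; pos0(id88) recv 70: drop
Round 6: pos0(id88) recv 88: ELECTED

Answer: 33,37,60,70,88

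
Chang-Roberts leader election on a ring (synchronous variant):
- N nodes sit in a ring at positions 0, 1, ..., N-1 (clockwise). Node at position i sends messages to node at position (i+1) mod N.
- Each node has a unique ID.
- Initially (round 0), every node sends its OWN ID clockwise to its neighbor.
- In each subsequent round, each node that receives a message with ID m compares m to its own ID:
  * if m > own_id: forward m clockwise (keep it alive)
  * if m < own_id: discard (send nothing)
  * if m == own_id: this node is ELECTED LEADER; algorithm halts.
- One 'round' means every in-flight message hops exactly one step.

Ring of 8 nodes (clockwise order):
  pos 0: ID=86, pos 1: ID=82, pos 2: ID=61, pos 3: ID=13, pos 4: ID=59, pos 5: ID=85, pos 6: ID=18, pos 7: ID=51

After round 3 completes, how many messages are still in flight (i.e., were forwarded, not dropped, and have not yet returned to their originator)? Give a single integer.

Answer: 2

Derivation:
Round 1: pos1(id82) recv 86: fwd; pos2(id61) recv 82: fwd; pos3(id13) recv 61: fwd; pos4(id59) recv 13: drop; pos5(id85) recv 59: drop; pos6(id18) recv 85: fwd; pos7(id51) recv 18: drop; pos0(id86) recv 51: drop
Round 2: pos2(id61) recv 86: fwd; pos3(id13) recv 82: fwd; pos4(id59) recv 61: fwd; pos7(id51) recv 85: fwd
Round 3: pos3(id13) recv 86: fwd; pos4(id59) recv 82: fwd; pos5(id85) recv 61: drop; pos0(id86) recv 85: drop
After round 3: 2 messages still in flight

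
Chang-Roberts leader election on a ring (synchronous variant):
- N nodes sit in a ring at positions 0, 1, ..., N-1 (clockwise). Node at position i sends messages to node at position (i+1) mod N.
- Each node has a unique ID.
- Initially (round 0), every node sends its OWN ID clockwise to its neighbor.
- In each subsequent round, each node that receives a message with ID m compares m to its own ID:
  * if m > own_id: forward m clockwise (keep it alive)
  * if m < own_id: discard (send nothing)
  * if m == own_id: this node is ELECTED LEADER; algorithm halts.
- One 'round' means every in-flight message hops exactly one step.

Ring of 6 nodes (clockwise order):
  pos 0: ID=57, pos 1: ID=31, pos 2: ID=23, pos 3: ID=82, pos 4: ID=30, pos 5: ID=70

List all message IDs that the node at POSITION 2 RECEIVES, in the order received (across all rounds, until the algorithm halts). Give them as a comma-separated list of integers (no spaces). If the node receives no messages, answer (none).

Answer: 31,57,70,82

Derivation:
Round 1: pos1(id31) recv 57: fwd; pos2(id23) recv 31: fwd; pos3(id82) recv 23: drop; pos4(id30) recv 82: fwd; pos5(id70) recv 30: drop; pos0(id57) recv 70: fwd
Round 2: pos2(id23) recv 57: fwd; pos3(id82) recv 31: drop; pos5(id70) recv 82: fwd; pos1(id31) recv 70: fwd
Round 3: pos3(id82) recv 57: drop; pos0(id57) recv 82: fwd; pos2(id23) recv 70: fwd
Round 4: pos1(id31) recv 82: fwd; pos3(id82) recv 70: drop
Round 5: pos2(id23) recv 82: fwd
Round 6: pos3(id82) recv 82: ELECTED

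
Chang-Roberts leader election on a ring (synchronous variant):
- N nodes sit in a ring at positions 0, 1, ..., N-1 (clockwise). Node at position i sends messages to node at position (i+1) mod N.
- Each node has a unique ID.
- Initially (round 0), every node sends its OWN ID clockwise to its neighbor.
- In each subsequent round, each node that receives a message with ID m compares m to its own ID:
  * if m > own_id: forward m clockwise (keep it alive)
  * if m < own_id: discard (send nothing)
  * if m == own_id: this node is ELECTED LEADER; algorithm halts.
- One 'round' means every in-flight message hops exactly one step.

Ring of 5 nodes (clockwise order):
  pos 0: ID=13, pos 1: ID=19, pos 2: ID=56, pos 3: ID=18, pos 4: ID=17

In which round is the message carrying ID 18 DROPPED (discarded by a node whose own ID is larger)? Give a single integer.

Round 1: pos1(id19) recv 13: drop; pos2(id56) recv 19: drop; pos3(id18) recv 56: fwd; pos4(id17) recv 18: fwd; pos0(id13) recv 17: fwd
Round 2: pos4(id17) recv 56: fwd; pos0(id13) recv 18: fwd; pos1(id19) recv 17: drop
Round 3: pos0(id13) recv 56: fwd; pos1(id19) recv 18: drop
Round 4: pos1(id19) recv 56: fwd
Round 5: pos2(id56) recv 56: ELECTED
Message ID 18 originates at pos 3; dropped at pos 1 in round 3

Answer: 3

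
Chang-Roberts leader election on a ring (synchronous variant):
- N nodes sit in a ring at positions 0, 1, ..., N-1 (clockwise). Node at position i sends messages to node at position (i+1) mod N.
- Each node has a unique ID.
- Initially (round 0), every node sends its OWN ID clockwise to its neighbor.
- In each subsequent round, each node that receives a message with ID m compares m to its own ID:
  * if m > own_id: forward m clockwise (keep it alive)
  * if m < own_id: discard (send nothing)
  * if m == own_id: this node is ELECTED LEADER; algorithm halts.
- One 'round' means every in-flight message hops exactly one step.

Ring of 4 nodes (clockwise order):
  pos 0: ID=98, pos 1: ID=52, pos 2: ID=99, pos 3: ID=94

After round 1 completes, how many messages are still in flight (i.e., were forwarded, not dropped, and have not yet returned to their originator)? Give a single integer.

Answer: 2

Derivation:
Round 1: pos1(id52) recv 98: fwd; pos2(id99) recv 52: drop; pos3(id94) recv 99: fwd; pos0(id98) recv 94: drop
After round 1: 2 messages still in flight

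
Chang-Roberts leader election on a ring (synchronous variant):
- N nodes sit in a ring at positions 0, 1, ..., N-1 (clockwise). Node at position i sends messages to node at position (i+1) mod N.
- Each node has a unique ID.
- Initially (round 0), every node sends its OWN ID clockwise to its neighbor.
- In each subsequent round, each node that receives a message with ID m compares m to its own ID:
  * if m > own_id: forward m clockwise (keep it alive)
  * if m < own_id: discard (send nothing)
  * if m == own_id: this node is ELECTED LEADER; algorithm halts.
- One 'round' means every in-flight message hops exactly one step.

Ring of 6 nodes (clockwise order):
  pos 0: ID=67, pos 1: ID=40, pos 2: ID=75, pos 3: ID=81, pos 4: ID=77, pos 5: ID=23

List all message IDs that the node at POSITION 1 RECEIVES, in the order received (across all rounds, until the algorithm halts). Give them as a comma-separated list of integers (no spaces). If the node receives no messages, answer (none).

Answer: 67,77,81

Derivation:
Round 1: pos1(id40) recv 67: fwd; pos2(id75) recv 40: drop; pos3(id81) recv 75: drop; pos4(id77) recv 81: fwd; pos5(id23) recv 77: fwd; pos0(id67) recv 23: drop
Round 2: pos2(id75) recv 67: drop; pos5(id23) recv 81: fwd; pos0(id67) recv 77: fwd
Round 3: pos0(id67) recv 81: fwd; pos1(id40) recv 77: fwd
Round 4: pos1(id40) recv 81: fwd; pos2(id75) recv 77: fwd
Round 5: pos2(id75) recv 81: fwd; pos3(id81) recv 77: drop
Round 6: pos3(id81) recv 81: ELECTED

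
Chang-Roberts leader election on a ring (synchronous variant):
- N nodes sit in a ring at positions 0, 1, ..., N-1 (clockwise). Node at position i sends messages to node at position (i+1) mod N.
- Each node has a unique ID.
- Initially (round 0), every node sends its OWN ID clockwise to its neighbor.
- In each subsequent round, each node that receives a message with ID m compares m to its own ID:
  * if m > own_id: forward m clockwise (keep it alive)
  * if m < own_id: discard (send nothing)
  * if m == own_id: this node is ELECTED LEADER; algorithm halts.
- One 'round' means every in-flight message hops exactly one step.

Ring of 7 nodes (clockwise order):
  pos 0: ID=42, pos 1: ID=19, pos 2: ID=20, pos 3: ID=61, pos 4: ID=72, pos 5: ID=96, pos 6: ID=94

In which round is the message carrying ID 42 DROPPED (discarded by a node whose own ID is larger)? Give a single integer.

Answer: 3

Derivation:
Round 1: pos1(id19) recv 42: fwd; pos2(id20) recv 19: drop; pos3(id61) recv 20: drop; pos4(id72) recv 61: drop; pos5(id96) recv 72: drop; pos6(id94) recv 96: fwd; pos0(id42) recv 94: fwd
Round 2: pos2(id20) recv 42: fwd; pos0(id42) recv 96: fwd; pos1(id19) recv 94: fwd
Round 3: pos3(id61) recv 42: drop; pos1(id19) recv 96: fwd; pos2(id20) recv 94: fwd
Round 4: pos2(id20) recv 96: fwd; pos3(id61) recv 94: fwd
Round 5: pos3(id61) recv 96: fwd; pos4(id72) recv 94: fwd
Round 6: pos4(id72) recv 96: fwd; pos5(id96) recv 94: drop
Round 7: pos5(id96) recv 96: ELECTED
Message ID 42 originates at pos 0; dropped at pos 3 in round 3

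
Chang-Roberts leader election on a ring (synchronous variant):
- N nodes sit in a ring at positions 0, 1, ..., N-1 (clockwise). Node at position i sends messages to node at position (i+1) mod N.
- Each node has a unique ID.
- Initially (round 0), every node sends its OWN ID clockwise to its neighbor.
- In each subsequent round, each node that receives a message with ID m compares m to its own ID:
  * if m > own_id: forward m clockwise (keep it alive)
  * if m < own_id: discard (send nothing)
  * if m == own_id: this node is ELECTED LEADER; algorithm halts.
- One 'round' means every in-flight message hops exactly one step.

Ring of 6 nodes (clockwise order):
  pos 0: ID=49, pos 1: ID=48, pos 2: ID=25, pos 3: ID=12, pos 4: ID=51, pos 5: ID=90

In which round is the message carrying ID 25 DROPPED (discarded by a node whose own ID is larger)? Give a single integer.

Round 1: pos1(id48) recv 49: fwd; pos2(id25) recv 48: fwd; pos3(id12) recv 25: fwd; pos4(id51) recv 12: drop; pos5(id90) recv 51: drop; pos0(id49) recv 90: fwd
Round 2: pos2(id25) recv 49: fwd; pos3(id12) recv 48: fwd; pos4(id51) recv 25: drop; pos1(id48) recv 90: fwd
Round 3: pos3(id12) recv 49: fwd; pos4(id51) recv 48: drop; pos2(id25) recv 90: fwd
Round 4: pos4(id51) recv 49: drop; pos3(id12) recv 90: fwd
Round 5: pos4(id51) recv 90: fwd
Round 6: pos5(id90) recv 90: ELECTED
Message ID 25 originates at pos 2; dropped at pos 4 in round 2

Answer: 2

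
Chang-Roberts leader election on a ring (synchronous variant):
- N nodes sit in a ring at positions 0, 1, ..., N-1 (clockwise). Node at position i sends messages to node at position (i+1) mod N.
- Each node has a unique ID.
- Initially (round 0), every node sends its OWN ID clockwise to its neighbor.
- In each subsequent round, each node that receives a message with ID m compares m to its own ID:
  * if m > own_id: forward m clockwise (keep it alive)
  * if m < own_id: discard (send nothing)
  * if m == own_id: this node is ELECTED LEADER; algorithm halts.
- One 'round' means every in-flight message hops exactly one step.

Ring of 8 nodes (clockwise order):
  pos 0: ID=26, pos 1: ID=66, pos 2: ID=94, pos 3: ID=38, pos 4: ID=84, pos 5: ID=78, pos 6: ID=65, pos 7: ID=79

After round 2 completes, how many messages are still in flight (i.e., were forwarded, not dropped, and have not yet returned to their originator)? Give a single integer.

Round 1: pos1(id66) recv 26: drop; pos2(id94) recv 66: drop; pos3(id38) recv 94: fwd; pos4(id84) recv 38: drop; pos5(id78) recv 84: fwd; pos6(id65) recv 78: fwd; pos7(id79) recv 65: drop; pos0(id26) recv 79: fwd
Round 2: pos4(id84) recv 94: fwd; pos6(id65) recv 84: fwd; pos7(id79) recv 78: drop; pos1(id66) recv 79: fwd
After round 2: 3 messages still in flight

Answer: 3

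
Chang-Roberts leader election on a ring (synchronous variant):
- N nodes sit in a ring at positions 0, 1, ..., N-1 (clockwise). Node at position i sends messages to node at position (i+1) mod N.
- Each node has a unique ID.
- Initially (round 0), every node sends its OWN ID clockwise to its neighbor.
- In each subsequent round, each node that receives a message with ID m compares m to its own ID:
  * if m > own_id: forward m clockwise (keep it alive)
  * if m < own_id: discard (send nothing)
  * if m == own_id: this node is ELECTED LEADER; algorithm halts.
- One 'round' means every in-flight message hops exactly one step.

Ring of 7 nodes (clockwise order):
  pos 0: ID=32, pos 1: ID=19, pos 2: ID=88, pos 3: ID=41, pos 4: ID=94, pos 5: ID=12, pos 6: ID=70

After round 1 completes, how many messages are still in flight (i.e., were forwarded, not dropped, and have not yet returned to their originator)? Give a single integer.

Answer: 4

Derivation:
Round 1: pos1(id19) recv 32: fwd; pos2(id88) recv 19: drop; pos3(id41) recv 88: fwd; pos4(id94) recv 41: drop; pos5(id12) recv 94: fwd; pos6(id70) recv 12: drop; pos0(id32) recv 70: fwd
After round 1: 4 messages still in flight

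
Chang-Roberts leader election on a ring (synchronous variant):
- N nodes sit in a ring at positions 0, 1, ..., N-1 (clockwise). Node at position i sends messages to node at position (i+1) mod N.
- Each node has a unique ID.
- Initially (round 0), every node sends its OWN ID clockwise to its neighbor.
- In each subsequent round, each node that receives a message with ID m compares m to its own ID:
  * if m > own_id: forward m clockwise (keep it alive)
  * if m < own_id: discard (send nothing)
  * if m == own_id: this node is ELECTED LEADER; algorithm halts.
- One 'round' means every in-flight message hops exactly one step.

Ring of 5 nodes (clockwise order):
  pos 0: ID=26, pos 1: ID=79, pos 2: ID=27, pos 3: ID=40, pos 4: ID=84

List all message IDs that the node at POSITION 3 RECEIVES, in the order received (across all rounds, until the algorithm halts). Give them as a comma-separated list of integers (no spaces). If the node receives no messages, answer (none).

Round 1: pos1(id79) recv 26: drop; pos2(id27) recv 79: fwd; pos3(id40) recv 27: drop; pos4(id84) recv 40: drop; pos0(id26) recv 84: fwd
Round 2: pos3(id40) recv 79: fwd; pos1(id79) recv 84: fwd
Round 3: pos4(id84) recv 79: drop; pos2(id27) recv 84: fwd
Round 4: pos3(id40) recv 84: fwd
Round 5: pos4(id84) recv 84: ELECTED

Answer: 27,79,84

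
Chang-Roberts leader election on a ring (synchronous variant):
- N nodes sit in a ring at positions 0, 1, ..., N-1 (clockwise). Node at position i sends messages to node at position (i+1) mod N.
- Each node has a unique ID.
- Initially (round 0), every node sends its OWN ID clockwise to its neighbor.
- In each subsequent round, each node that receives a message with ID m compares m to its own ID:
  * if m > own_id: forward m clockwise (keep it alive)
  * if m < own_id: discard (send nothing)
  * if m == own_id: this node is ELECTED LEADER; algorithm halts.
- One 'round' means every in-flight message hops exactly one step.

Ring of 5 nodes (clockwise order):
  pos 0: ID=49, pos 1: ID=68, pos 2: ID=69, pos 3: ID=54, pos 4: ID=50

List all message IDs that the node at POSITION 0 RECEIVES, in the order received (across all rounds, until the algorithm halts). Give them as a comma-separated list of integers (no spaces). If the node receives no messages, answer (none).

Round 1: pos1(id68) recv 49: drop; pos2(id69) recv 68: drop; pos3(id54) recv 69: fwd; pos4(id50) recv 54: fwd; pos0(id49) recv 50: fwd
Round 2: pos4(id50) recv 69: fwd; pos0(id49) recv 54: fwd; pos1(id68) recv 50: drop
Round 3: pos0(id49) recv 69: fwd; pos1(id68) recv 54: drop
Round 4: pos1(id68) recv 69: fwd
Round 5: pos2(id69) recv 69: ELECTED

Answer: 50,54,69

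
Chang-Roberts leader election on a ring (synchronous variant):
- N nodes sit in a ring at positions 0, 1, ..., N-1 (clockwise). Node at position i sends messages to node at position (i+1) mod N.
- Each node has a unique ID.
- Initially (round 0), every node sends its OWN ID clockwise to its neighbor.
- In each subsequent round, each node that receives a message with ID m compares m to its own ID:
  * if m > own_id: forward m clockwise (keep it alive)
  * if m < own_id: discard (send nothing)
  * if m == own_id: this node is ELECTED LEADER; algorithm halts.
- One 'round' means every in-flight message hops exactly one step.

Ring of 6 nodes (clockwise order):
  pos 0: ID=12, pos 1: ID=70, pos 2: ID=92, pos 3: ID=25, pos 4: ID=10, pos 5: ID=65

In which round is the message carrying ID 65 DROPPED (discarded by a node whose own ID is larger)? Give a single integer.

Round 1: pos1(id70) recv 12: drop; pos2(id92) recv 70: drop; pos3(id25) recv 92: fwd; pos4(id10) recv 25: fwd; pos5(id65) recv 10: drop; pos0(id12) recv 65: fwd
Round 2: pos4(id10) recv 92: fwd; pos5(id65) recv 25: drop; pos1(id70) recv 65: drop
Round 3: pos5(id65) recv 92: fwd
Round 4: pos0(id12) recv 92: fwd
Round 5: pos1(id70) recv 92: fwd
Round 6: pos2(id92) recv 92: ELECTED
Message ID 65 originates at pos 5; dropped at pos 1 in round 2

Answer: 2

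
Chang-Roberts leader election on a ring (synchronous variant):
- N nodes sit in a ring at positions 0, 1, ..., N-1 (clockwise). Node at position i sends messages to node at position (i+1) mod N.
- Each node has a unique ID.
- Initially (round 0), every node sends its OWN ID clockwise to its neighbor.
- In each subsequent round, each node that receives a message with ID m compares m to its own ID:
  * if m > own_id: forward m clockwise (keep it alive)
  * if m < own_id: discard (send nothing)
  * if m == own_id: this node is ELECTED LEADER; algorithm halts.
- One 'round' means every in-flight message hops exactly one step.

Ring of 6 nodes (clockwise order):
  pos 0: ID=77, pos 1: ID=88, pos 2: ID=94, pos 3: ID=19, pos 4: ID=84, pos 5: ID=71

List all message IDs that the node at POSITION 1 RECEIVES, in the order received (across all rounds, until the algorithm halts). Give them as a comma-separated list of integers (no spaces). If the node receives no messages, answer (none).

Answer: 77,84,94

Derivation:
Round 1: pos1(id88) recv 77: drop; pos2(id94) recv 88: drop; pos3(id19) recv 94: fwd; pos4(id84) recv 19: drop; pos5(id71) recv 84: fwd; pos0(id77) recv 71: drop
Round 2: pos4(id84) recv 94: fwd; pos0(id77) recv 84: fwd
Round 3: pos5(id71) recv 94: fwd; pos1(id88) recv 84: drop
Round 4: pos0(id77) recv 94: fwd
Round 5: pos1(id88) recv 94: fwd
Round 6: pos2(id94) recv 94: ELECTED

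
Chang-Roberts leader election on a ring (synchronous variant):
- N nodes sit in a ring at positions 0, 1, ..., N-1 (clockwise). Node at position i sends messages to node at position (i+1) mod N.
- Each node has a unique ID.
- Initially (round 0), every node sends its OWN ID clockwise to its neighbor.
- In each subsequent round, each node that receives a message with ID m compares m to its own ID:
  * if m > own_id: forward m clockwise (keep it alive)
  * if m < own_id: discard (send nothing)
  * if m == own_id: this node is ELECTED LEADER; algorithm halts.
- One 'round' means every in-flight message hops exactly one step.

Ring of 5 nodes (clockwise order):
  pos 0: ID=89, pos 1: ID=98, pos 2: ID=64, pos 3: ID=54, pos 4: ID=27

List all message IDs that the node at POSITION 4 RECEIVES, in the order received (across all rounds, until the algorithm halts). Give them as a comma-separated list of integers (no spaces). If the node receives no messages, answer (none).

Answer: 54,64,98

Derivation:
Round 1: pos1(id98) recv 89: drop; pos2(id64) recv 98: fwd; pos3(id54) recv 64: fwd; pos4(id27) recv 54: fwd; pos0(id89) recv 27: drop
Round 2: pos3(id54) recv 98: fwd; pos4(id27) recv 64: fwd; pos0(id89) recv 54: drop
Round 3: pos4(id27) recv 98: fwd; pos0(id89) recv 64: drop
Round 4: pos0(id89) recv 98: fwd
Round 5: pos1(id98) recv 98: ELECTED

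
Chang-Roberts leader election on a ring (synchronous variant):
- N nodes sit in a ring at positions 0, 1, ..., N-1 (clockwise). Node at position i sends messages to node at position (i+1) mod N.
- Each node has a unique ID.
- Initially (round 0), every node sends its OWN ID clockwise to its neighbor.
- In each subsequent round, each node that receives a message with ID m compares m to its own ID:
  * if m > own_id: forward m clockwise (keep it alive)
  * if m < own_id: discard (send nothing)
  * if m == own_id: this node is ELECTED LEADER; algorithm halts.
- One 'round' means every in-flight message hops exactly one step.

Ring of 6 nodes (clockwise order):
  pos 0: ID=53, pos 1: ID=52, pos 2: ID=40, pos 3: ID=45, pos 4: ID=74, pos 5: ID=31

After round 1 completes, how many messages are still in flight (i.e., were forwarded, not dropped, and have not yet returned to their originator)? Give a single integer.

Round 1: pos1(id52) recv 53: fwd; pos2(id40) recv 52: fwd; pos3(id45) recv 40: drop; pos4(id74) recv 45: drop; pos5(id31) recv 74: fwd; pos0(id53) recv 31: drop
After round 1: 3 messages still in flight

Answer: 3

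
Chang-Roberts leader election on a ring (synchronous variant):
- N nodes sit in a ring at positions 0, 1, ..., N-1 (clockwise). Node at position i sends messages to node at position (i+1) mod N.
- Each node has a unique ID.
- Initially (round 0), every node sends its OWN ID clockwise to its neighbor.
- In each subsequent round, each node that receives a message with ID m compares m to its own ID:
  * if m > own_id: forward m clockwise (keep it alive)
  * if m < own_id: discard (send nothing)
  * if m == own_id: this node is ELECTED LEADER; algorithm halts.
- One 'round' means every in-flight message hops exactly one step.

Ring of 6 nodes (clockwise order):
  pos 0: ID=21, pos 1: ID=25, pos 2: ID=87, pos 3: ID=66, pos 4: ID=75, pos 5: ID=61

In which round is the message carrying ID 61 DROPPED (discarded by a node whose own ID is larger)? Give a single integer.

Round 1: pos1(id25) recv 21: drop; pos2(id87) recv 25: drop; pos3(id66) recv 87: fwd; pos4(id75) recv 66: drop; pos5(id61) recv 75: fwd; pos0(id21) recv 61: fwd
Round 2: pos4(id75) recv 87: fwd; pos0(id21) recv 75: fwd; pos1(id25) recv 61: fwd
Round 3: pos5(id61) recv 87: fwd; pos1(id25) recv 75: fwd; pos2(id87) recv 61: drop
Round 4: pos0(id21) recv 87: fwd; pos2(id87) recv 75: drop
Round 5: pos1(id25) recv 87: fwd
Round 6: pos2(id87) recv 87: ELECTED
Message ID 61 originates at pos 5; dropped at pos 2 in round 3

Answer: 3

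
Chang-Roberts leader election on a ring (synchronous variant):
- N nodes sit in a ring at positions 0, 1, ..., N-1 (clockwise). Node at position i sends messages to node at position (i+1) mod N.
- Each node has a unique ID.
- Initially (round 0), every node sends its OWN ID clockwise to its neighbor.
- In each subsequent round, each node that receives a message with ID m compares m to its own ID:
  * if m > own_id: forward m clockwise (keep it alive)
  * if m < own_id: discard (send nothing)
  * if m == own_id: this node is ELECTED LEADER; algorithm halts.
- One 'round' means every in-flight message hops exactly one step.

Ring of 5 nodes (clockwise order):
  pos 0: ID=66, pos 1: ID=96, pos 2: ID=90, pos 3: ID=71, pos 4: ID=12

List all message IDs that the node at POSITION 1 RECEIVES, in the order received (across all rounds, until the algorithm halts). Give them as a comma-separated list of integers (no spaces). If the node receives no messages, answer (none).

Answer: 66,71,90,96

Derivation:
Round 1: pos1(id96) recv 66: drop; pos2(id90) recv 96: fwd; pos3(id71) recv 90: fwd; pos4(id12) recv 71: fwd; pos0(id66) recv 12: drop
Round 2: pos3(id71) recv 96: fwd; pos4(id12) recv 90: fwd; pos0(id66) recv 71: fwd
Round 3: pos4(id12) recv 96: fwd; pos0(id66) recv 90: fwd; pos1(id96) recv 71: drop
Round 4: pos0(id66) recv 96: fwd; pos1(id96) recv 90: drop
Round 5: pos1(id96) recv 96: ELECTED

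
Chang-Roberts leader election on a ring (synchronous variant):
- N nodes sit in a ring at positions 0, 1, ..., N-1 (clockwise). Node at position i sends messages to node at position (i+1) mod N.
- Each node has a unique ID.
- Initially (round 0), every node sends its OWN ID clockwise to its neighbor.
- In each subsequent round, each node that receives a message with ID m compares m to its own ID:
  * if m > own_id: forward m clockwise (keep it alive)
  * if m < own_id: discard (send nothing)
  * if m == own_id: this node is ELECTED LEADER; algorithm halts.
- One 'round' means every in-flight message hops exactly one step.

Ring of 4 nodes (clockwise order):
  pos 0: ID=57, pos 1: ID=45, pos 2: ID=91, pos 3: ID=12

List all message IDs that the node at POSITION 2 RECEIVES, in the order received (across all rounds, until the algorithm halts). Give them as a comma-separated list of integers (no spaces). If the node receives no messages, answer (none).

Round 1: pos1(id45) recv 57: fwd; pos2(id91) recv 45: drop; pos3(id12) recv 91: fwd; pos0(id57) recv 12: drop
Round 2: pos2(id91) recv 57: drop; pos0(id57) recv 91: fwd
Round 3: pos1(id45) recv 91: fwd
Round 4: pos2(id91) recv 91: ELECTED

Answer: 45,57,91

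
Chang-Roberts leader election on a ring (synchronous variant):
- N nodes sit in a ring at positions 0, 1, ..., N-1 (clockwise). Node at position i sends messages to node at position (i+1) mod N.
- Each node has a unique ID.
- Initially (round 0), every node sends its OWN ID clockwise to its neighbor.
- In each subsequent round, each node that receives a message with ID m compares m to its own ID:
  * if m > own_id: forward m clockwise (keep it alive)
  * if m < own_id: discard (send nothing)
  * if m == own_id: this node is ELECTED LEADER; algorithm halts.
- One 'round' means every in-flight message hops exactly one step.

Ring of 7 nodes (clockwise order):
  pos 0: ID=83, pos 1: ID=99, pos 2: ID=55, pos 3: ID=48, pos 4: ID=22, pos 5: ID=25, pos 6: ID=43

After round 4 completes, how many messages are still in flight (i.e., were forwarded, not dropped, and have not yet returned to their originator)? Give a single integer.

Round 1: pos1(id99) recv 83: drop; pos2(id55) recv 99: fwd; pos3(id48) recv 55: fwd; pos4(id22) recv 48: fwd; pos5(id25) recv 22: drop; pos6(id43) recv 25: drop; pos0(id83) recv 43: drop
Round 2: pos3(id48) recv 99: fwd; pos4(id22) recv 55: fwd; pos5(id25) recv 48: fwd
Round 3: pos4(id22) recv 99: fwd; pos5(id25) recv 55: fwd; pos6(id43) recv 48: fwd
Round 4: pos5(id25) recv 99: fwd; pos6(id43) recv 55: fwd; pos0(id83) recv 48: drop
After round 4: 2 messages still in flight

Answer: 2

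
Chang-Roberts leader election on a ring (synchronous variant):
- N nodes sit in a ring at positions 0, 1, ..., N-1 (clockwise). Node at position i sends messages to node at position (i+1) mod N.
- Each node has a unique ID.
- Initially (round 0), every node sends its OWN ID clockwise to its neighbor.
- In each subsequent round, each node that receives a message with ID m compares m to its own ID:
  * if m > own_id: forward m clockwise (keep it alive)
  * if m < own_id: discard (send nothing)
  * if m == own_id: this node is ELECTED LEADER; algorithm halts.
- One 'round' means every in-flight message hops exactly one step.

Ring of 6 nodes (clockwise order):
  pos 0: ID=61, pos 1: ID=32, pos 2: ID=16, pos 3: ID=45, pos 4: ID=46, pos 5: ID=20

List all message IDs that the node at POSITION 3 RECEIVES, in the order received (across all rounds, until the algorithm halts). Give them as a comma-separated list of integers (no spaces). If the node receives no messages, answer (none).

Round 1: pos1(id32) recv 61: fwd; pos2(id16) recv 32: fwd; pos3(id45) recv 16: drop; pos4(id46) recv 45: drop; pos5(id20) recv 46: fwd; pos0(id61) recv 20: drop
Round 2: pos2(id16) recv 61: fwd; pos3(id45) recv 32: drop; pos0(id61) recv 46: drop
Round 3: pos3(id45) recv 61: fwd
Round 4: pos4(id46) recv 61: fwd
Round 5: pos5(id20) recv 61: fwd
Round 6: pos0(id61) recv 61: ELECTED

Answer: 16,32,61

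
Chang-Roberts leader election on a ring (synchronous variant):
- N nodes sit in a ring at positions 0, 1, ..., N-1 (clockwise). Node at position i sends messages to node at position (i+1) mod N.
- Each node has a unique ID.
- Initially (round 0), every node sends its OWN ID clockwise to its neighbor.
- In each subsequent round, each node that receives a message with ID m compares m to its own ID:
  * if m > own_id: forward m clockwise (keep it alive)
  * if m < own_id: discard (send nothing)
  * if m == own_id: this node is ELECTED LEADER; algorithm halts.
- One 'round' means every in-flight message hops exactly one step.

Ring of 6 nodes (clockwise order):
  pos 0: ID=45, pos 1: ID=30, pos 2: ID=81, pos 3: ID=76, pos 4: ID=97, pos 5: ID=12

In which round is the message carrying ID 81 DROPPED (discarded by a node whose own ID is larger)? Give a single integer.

Round 1: pos1(id30) recv 45: fwd; pos2(id81) recv 30: drop; pos3(id76) recv 81: fwd; pos4(id97) recv 76: drop; pos5(id12) recv 97: fwd; pos0(id45) recv 12: drop
Round 2: pos2(id81) recv 45: drop; pos4(id97) recv 81: drop; pos0(id45) recv 97: fwd
Round 3: pos1(id30) recv 97: fwd
Round 4: pos2(id81) recv 97: fwd
Round 5: pos3(id76) recv 97: fwd
Round 6: pos4(id97) recv 97: ELECTED
Message ID 81 originates at pos 2; dropped at pos 4 in round 2

Answer: 2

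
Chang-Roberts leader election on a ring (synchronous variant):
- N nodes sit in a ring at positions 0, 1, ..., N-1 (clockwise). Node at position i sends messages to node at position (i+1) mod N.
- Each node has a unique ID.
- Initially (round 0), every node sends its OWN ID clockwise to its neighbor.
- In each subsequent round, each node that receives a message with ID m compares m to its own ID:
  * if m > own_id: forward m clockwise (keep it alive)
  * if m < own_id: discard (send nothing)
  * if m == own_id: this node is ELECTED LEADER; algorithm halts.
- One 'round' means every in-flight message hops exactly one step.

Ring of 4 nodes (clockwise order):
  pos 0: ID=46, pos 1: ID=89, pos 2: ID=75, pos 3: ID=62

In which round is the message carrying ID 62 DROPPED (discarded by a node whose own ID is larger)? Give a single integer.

Round 1: pos1(id89) recv 46: drop; pos2(id75) recv 89: fwd; pos3(id62) recv 75: fwd; pos0(id46) recv 62: fwd
Round 2: pos3(id62) recv 89: fwd; pos0(id46) recv 75: fwd; pos1(id89) recv 62: drop
Round 3: pos0(id46) recv 89: fwd; pos1(id89) recv 75: drop
Round 4: pos1(id89) recv 89: ELECTED
Message ID 62 originates at pos 3; dropped at pos 1 in round 2

Answer: 2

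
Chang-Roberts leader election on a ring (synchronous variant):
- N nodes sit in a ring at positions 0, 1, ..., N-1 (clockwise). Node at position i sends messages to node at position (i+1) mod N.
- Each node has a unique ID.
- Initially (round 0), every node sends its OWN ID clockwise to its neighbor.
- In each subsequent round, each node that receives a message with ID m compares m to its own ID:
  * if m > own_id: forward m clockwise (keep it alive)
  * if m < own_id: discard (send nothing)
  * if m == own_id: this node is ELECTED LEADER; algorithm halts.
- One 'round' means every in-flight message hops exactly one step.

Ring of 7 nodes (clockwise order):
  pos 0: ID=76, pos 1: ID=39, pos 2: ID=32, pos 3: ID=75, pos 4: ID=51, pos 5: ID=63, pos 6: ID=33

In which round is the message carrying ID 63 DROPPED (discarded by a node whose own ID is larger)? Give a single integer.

Round 1: pos1(id39) recv 76: fwd; pos2(id32) recv 39: fwd; pos3(id75) recv 32: drop; pos4(id51) recv 75: fwd; pos5(id63) recv 51: drop; pos6(id33) recv 63: fwd; pos0(id76) recv 33: drop
Round 2: pos2(id32) recv 76: fwd; pos3(id75) recv 39: drop; pos5(id63) recv 75: fwd; pos0(id76) recv 63: drop
Round 3: pos3(id75) recv 76: fwd; pos6(id33) recv 75: fwd
Round 4: pos4(id51) recv 76: fwd; pos0(id76) recv 75: drop
Round 5: pos5(id63) recv 76: fwd
Round 6: pos6(id33) recv 76: fwd
Round 7: pos0(id76) recv 76: ELECTED
Message ID 63 originates at pos 5; dropped at pos 0 in round 2

Answer: 2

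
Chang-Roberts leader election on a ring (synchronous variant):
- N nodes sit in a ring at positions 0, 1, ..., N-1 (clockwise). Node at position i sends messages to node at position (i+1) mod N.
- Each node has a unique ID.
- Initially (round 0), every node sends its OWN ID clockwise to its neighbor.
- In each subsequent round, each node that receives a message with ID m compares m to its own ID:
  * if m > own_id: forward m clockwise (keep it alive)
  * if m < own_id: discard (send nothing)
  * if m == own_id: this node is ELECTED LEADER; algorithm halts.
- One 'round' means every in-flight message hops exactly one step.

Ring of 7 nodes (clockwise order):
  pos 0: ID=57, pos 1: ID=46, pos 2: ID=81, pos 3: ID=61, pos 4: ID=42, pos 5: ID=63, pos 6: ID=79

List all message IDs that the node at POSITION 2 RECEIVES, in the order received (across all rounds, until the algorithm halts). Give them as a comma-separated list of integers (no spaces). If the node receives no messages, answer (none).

Answer: 46,57,79,81

Derivation:
Round 1: pos1(id46) recv 57: fwd; pos2(id81) recv 46: drop; pos3(id61) recv 81: fwd; pos4(id42) recv 61: fwd; pos5(id63) recv 42: drop; pos6(id79) recv 63: drop; pos0(id57) recv 79: fwd
Round 2: pos2(id81) recv 57: drop; pos4(id42) recv 81: fwd; pos5(id63) recv 61: drop; pos1(id46) recv 79: fwd
Round 3: pos5(id63) recv 81: fwd; pos2(id81) recv 79: drop
Round 4: pos6(id79) recv 81: fwd
Round 5: pos0(id57) recv 81: fwd
Round 6: pos1(id46) recv 81: fwd
Round 7: pos2(id81) recv 81: ELECTED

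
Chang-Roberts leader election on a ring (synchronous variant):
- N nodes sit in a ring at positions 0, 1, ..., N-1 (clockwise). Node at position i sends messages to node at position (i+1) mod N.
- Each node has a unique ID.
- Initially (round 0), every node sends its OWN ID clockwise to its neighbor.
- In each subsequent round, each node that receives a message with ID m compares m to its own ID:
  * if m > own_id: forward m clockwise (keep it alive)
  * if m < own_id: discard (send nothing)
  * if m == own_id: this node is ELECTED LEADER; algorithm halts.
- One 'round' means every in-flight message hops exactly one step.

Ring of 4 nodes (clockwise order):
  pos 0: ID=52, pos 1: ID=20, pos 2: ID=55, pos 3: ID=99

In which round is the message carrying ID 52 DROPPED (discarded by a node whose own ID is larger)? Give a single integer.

Round 1: pos1(id20) recv 52: fwd; pos2(id55) recv 20: drop; pos3(id99) recv 55: drop; pos0(id52) recv 99: fwd
Round 2: pos2(id55) recv 52: drop; pos1(id20) recv 99: fwd
Round 3: pos2(id55) recv 99: fwd
Round 4: pos3(id99) recv 99: ELECTED
Message ID 52 originates at pos 0; dropped at pos 2 in round 2

Answer: 2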